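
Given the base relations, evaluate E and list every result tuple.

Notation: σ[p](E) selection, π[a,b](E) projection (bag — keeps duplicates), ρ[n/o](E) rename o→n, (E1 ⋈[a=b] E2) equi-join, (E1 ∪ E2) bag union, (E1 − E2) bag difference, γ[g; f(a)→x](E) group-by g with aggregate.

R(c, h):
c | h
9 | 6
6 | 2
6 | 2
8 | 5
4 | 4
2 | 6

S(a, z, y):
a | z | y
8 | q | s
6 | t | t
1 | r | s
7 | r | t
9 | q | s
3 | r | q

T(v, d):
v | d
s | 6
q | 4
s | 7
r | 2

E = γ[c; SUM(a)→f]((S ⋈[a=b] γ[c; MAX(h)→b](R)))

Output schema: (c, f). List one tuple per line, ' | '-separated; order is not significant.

Per-node cardinality:
  S → 6
  R → 6
  γ[c; MAX(h)→b](R) → 5
  (S ⋈[a=b] γ[c; MAX(h)→b](R)) → 2
  γ[c; SUM(a)→f]((S ⋈[a=b] γ[c; MAX(h)→b](R))) → 2

== RESULT ==
c | f
2 | 6
9 | 6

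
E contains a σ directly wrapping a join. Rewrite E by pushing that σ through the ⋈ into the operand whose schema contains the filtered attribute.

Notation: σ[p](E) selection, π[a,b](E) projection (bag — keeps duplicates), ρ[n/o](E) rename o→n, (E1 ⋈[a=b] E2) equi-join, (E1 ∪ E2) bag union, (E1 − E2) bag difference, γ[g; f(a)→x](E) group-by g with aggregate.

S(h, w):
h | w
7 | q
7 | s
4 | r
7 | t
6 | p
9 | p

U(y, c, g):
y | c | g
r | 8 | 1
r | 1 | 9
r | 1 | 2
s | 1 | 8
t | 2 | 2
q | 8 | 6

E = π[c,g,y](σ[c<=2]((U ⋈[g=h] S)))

σ filters on c, owned by the left side.
E' = π[c,g,y]((σ[c<=2](U) ⋈[g=h] S))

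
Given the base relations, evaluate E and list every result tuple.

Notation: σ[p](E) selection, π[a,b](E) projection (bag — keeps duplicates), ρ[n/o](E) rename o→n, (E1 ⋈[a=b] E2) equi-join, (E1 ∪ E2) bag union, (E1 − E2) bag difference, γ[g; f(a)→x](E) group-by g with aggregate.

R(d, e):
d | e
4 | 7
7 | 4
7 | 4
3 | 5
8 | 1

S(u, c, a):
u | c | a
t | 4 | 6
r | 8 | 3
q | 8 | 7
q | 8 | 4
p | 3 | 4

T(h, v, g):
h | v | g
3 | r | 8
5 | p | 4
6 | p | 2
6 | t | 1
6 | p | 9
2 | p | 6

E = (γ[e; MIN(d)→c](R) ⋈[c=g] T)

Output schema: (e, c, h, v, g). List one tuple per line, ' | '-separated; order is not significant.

Per-node cardinality:
  R → 5
  γ[e; MIN(d)→c](R) → 4
  T → 6
  (γ[e; MIN(d)→c](R) ⋈[c=g] T) → 2

== RESULT ==
e | c | h | v | g
1 | 8 | 3 | r | 8
7 | 4 | 5 | p | 4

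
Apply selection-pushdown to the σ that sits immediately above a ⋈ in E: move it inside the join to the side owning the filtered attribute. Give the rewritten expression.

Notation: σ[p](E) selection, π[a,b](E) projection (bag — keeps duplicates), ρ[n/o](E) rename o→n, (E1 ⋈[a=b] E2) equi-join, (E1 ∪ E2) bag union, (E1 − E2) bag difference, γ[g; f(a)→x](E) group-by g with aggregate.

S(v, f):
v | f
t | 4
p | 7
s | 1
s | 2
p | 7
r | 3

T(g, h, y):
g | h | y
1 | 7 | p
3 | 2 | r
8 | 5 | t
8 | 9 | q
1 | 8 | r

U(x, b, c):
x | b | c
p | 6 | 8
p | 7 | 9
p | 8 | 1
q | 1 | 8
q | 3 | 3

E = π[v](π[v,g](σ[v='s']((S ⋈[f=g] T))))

σ filters on v, owned by the left side.
E' = π[v](π[v,g]((σ[v='s'](S) ⋈[f=g] T)))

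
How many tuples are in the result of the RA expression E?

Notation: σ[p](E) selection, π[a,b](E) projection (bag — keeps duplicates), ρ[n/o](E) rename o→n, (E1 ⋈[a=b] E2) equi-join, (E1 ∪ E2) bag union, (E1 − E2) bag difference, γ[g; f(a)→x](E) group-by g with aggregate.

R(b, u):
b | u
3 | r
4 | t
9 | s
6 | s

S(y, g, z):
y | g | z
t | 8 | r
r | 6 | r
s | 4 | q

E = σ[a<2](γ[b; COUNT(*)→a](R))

Per-node cardinality:
  R → 4
  γ[b; COUNT(*)→a](R) → 4
  σ[a<2](γ[b; COUNT(*)→a](R)) → 4

|E| = 4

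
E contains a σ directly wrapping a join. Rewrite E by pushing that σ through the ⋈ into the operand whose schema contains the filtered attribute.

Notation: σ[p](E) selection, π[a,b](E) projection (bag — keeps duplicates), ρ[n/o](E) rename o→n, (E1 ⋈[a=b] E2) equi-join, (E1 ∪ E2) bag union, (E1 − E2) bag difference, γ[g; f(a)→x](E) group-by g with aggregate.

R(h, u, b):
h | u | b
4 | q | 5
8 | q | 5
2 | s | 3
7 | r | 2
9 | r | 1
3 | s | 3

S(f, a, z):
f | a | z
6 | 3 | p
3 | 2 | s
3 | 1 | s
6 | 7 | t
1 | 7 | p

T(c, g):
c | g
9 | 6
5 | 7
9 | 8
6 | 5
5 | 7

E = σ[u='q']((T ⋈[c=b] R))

σ filters on u, owned by the right side.
E' = (T ⋈[c=b] σ[u='q'](R))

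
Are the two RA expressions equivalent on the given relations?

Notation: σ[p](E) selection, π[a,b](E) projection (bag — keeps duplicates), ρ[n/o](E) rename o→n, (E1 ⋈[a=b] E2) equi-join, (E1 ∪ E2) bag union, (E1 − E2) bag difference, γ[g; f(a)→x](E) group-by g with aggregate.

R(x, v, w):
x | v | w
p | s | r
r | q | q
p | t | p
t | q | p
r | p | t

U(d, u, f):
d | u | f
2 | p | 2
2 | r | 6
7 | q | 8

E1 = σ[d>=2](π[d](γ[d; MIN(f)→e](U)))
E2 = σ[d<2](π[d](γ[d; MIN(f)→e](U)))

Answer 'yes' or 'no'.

E1 per-node cardinality:
  U → 3
  γ[d; MIN(f)→e](U) → 2
  π[d](γ[d; MIN(f)→e](U)) → 2
  σ[d>=2](π[d](γ[d; MIN(f)→e](U))) → 2
E2 per-node cardinality:
  U → 3
  γ[d; MIN(f)→e](U) → 2
  π[d](γ[d; MIN(f)→e](U)) → 2
  σ[d<2](π[d](γ[d; MIN(f)→e](U))) → 0

E1 result:
d
2
7
E2 result:
d
(0 rows)
Witness: (7,) appears 1× in E1 but 0× in E2.

no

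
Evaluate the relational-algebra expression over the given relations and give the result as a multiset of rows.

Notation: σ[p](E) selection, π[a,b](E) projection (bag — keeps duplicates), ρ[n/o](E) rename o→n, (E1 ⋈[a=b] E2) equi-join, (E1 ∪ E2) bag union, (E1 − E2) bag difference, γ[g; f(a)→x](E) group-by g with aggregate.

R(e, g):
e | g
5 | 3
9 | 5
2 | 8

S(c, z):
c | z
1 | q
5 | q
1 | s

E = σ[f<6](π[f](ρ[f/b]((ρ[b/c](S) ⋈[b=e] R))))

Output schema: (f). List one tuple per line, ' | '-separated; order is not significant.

Row counts bottom-up:
  S → 3
  ρ[b/c](S) → 3
  R → 3
  (ρ[b/c](S) ⋈[b=e] R) → 1
  ρ[f/b]((ρ[b/c](S) ⋈[b=e] R)) → 1
  π[f](ρ[f/b]((ρ[b/c](S) ⋈[b=e] R))) → 1
  σ[f<6](π[f](ρ[f/b]((ρ[b/c](S) ⋈[b=e] R)))) → 1

== RESULT ==
f
5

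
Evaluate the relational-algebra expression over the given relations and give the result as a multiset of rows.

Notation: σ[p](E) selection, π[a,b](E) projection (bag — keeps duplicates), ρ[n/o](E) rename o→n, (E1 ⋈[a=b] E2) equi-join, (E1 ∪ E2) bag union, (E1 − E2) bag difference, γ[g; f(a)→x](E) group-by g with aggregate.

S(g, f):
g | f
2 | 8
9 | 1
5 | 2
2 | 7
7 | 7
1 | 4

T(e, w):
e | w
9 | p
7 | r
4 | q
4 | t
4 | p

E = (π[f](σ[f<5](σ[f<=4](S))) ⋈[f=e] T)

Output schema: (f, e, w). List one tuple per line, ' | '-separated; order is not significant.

Per-node cardinality:
  S → 6
  σ[f<=4](S) → 3
  σ[f<5](σ[f<=4](S)) → 3
  π[f](σ[f<5](σ[f<=4](S))) → 3
  T → 5
  (π[f](σ[f<5](σ[f<=4](S))) ⋈[f=e] T) → 3

== RESULT ==
f | e | w
4 | 4 | p
4 | 4 | q
4 | 4 | t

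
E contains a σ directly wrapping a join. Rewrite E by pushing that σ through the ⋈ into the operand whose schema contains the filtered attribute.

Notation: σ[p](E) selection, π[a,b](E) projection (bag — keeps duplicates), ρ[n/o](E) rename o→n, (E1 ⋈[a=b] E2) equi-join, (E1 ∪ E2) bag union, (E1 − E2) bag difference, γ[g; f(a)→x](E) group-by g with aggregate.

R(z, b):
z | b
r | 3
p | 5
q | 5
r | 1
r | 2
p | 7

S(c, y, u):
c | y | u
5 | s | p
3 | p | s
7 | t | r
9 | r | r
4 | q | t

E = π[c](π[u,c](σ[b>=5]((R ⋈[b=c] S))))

σ filters on b, owned by the left side.
E' = π[c](π[u,c]((σ[b>=5](R) ⋈[b=c] S)))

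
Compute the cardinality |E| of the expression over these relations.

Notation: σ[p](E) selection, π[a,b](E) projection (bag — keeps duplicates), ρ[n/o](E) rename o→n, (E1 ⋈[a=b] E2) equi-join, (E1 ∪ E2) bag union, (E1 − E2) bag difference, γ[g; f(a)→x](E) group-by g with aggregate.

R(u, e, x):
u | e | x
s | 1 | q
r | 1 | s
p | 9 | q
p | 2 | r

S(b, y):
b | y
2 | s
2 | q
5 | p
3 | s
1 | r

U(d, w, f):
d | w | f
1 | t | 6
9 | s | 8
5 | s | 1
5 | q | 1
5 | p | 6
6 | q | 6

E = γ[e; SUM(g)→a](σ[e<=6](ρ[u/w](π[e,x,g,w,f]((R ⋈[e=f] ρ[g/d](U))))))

Row counts bottom-up:
  R → 4
  U → 6
  ρ[g/d](U) → 6
  (R ⋈[e=f] ρ[g/d](U)) → 4
  π[e,x,g,w,f]((R ⋈[e=f] ρ[g/d](U))) → 4
  ρ[u/w](π[e,x,g,w,f]((R ⋈[e=f] ρ[g/d](U)))) → 4
  σ[e<=6](ρ[u/w](π[e,x,g,w,f]((R ⋈[e=f] ρ[g/d](U))))) → 4
  γ[e; SUM(g)→a](σ[e<=6](ρ[u/w](π[e,x,g,w,f]((R ⋈[e=f] ρ[g/d](U)))))) → 1

|E| = 1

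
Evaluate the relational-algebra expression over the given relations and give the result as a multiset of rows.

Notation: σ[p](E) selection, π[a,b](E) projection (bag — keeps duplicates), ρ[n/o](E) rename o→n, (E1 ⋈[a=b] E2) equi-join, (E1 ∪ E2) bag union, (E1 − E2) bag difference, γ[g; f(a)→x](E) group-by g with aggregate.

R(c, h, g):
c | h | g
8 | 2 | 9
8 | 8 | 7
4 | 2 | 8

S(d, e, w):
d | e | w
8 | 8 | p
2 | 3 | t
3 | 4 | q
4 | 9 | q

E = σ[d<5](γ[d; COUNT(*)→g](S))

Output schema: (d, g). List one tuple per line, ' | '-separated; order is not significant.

Per-node cardinality:
  S → 4
  γ[d; COUNT(*)→g](S) → 4
  σ[d<5](γ[d; COUNT(*)→g](S)) → 3

== RESULT ==
d | g
2 | 1
3 | 1
4 | 1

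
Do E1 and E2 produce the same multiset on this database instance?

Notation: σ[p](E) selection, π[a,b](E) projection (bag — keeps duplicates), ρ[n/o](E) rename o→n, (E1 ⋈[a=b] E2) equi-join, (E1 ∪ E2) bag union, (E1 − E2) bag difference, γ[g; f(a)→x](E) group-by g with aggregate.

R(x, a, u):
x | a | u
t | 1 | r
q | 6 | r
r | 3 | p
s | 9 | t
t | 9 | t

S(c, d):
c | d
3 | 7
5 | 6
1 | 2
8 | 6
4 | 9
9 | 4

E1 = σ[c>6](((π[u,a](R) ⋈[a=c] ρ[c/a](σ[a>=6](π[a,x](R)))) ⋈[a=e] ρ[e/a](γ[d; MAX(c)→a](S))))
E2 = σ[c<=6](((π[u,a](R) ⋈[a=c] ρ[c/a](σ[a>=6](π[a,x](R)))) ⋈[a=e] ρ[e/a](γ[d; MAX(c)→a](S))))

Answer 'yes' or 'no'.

E1 stepwise |·|:
  R → 5
  π[u,a](R) → 5
  R → 5
  π[a,x](R) → 5
  σ[a>=6](π[a,x](R)) → 3
  ρ[c/a](σ[a>=6](π[a,x](R))) → 3
  (π[u,a](R) ⋈[a=c] ρ[c/a](σ[a>=6](π[a,x](R)))) → 5
  S → 6
  γ[d; MAX(c)→a](S) → 5
  ρ[e/a](γ[d; MAX(c)→a](S)) → 5
  ((π[u,a](R) ⋈[a=c] ρ[c/a](σ[a>=6](π[a,x](R)))) ⋈[a=e] ρ[e/a](γ[d; MAX(c)→a](S))) → 4
  σ[c>6](((π[u,a](R) ⋈[a=c] ρ[c/a](σ[a>=6](π[a,x](R)))) ⋈[a=e] ρ[e/a](γ[d; MAX(c)→a](S)))) → 4
E2 stepwise |·|:
  R → 5
  π[u,a](R) → 5
  R → 5
  π[a,x](R) → 5
  σ[a>=6](π[a,x](R)) → 3
  ρ[c/a](σ[a>=6](π[a,x](R))) → 3
  (π[u,a](R) ⋈[a=c] ρ[c/a](σ[a>=6](π[a,x](R)))) → 5
  S → 6
  γ[d; MAX(c)→a](S) → 5
  ρ[e/a](γ[d; MAX(c)→a](S)) → 5
  ((π[u,a](R) ⋈[a=c] ρ[c/a](σ[a>=6](π[a,x](R)))) ⋈[a=e] ρ[e/a](γ[d; MAX(c)→a](S))) → 4
  σ[c<=6](((π[u,a](R) ⋈[a=c] ρ[c/a](σ[a>=6](π[a,x](R)))) ⋈[a=e] ρ[e/a](γ[d; MAX(c)→a](S)))) → 0

E1 result:
u | a | c | x | d | e
t | 9 | 9 | s | 4 | 9
t | 9 | 9 | s | 4 | 9
t | 9 | 9 | t | 4 | 9
t | 9 | 9 | t | 4 | 9
E2 result:
u | a | c | x | d | e
(0 rows)
Witness: ('t', 9, 9, 't', 4, 9) appears 2× in E1 but 0× in E2.

no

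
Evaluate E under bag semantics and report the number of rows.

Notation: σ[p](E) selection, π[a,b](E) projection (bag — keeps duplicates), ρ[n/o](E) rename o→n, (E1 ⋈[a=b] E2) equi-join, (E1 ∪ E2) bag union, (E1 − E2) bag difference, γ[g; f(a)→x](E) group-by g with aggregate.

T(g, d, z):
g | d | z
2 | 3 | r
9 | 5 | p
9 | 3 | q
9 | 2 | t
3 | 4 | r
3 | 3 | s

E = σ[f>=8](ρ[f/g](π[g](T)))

Subexpression sizes:
  T → 6
  π[g](T) → 6
  ρ[f/g](π[g](T)) → 6
  σ[f>=8](ρ[f/g](π[g](T))) → 3

|E| = 3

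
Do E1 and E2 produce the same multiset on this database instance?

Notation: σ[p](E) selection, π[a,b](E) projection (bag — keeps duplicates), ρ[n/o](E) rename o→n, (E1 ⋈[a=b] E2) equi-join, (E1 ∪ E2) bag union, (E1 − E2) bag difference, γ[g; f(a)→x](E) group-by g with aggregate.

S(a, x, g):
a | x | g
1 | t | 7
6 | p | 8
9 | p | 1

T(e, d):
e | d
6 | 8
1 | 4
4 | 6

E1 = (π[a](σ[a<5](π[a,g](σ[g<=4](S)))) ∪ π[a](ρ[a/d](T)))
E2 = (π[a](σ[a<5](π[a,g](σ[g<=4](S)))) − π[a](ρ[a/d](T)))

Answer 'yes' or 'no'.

E1 per-node cardinality:
  S → 3
  σ[g<=4](S) → 1
  π[a,g](σ[g<=4](S)) → 1
  σ[a<5](π[a,g](σ[g<=4](S))) → 0
  π[a](σ[a<5](π[a,g](σ[g<=4](S)))) → 0
  T → 3
  ρ[a/d](T) → 3
  π[a](ρ[a/d](T)) → 3
  (π[a](σ[a<5](π[a,g](σ[g<=4](S)))) ∪ π[a](ρ[a/d](T))) → 3
E2 per-node cardinality:
  S → 3
  σ[g<=4](S) → 1
  π[a,g](σ[g<=4](S)) → 1
  σ[a<5](π[a,g](σ[g<=4](S))) → 0
  π[a](σ[a<5](π[a,g](σ[g<=4](S)))) → 0
  T → 3
  ρ[a/d](T) → 3
  π[a](ρ[a/d](T)) → 3
  (π[a](σ[a<5](π[a,g](σ[g<=4](S)))) − π[a](ρ[a/d](T))) → 0

E1 result:
a
4
6
8
E2 result:
a
(0 rows)
Witness: (6,) appears 1× in E1 but 0× in E2.

no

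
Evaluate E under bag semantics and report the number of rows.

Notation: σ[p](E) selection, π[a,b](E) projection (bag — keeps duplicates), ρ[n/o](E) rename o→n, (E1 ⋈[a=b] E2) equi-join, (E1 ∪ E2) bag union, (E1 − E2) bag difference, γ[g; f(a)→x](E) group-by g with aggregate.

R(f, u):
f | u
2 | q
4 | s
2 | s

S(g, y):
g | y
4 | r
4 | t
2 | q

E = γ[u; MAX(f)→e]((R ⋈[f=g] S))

Row counts bottom-up:
  R → 3
  S → 3
  (R ⋈[f=g] S) → 4
  γ[u; MAX(f)→e]((R ⋈[f=g] S)) → 2

|E| = 2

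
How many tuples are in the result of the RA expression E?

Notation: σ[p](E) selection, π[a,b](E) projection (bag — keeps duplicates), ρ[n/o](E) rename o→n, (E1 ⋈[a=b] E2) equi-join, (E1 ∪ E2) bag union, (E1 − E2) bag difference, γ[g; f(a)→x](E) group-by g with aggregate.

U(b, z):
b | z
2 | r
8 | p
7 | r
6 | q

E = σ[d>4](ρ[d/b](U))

Subexpression sizes:
  U → 4
  ρ[d/b](U) → 4
  σ[d>4](ρ[d/b](U)) → 3

|E| = 3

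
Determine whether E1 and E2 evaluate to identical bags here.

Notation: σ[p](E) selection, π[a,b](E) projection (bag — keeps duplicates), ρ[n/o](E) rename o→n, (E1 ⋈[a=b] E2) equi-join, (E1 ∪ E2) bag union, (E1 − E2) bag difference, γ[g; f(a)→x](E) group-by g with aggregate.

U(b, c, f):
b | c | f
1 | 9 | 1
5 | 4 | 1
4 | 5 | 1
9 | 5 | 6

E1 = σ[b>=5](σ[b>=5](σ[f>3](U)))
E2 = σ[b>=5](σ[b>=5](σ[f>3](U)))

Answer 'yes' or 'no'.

E1 per-node cardinality:
  U → 4
  σ[f>3](U) → 1
  σ[b>=5](σ[f>3](U)) → 1
  σ[b>=5](σ[b>=5](σ[f>3](U))) → 1
E2 per-node cardinality:
  U → 4
  σ[f>3](U) → 1
  σ[b>=5](σ[f>3](U)) → 1
  σ[b>=5](σ[b>=5](σ[f>3](U))) → 1

E1 and E2 produce the same multiset:
b | c | f
9 | 5 | 6

yes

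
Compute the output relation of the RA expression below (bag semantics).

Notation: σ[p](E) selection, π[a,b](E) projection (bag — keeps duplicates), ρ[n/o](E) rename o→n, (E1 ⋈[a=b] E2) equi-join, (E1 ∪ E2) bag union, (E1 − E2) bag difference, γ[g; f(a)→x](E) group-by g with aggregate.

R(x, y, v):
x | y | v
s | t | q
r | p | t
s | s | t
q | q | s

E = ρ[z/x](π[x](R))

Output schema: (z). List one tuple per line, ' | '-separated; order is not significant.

Subexpression sizes:
  R → 4
  π[x](R) → 4
  ρ[z/x](π[x](R)) → 4

== RESULT ==
z
q
r
s
s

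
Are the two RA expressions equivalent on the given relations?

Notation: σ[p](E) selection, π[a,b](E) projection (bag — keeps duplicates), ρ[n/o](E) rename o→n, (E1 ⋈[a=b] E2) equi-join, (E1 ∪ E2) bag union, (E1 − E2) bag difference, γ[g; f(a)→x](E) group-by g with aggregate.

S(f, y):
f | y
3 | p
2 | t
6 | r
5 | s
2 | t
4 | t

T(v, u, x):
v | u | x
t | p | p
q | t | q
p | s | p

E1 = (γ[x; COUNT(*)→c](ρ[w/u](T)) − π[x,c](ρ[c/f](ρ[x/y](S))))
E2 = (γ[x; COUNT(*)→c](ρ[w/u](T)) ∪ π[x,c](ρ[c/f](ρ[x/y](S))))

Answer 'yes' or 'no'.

E1 row counts bottom-up:
  T → 3
  ρ[w/u](T) → 3
  γ[x; COUNT(*)→c](ρ[w/u](T)) → 2
  S → 6
  ρ[x/y](S) → 6
  ρ[c/f](ρ[x/y](S)) → 6
  π[x,c](ρ[c/f](ρ[x/y](S))) → 6
  (γ[x; COUNT(*)→c](ρ[w/u](T)) − π[x,c](ρ[c/f](ρ[x/y](S)))) → 2
E2 row counts bottom-up:
  T → 3
  ρ[w/u](T) → 3
  γ[x; COUNT(*)→c](ρ[w/u](T)) → 2
  S → 6
  ρ[x/y](S) → 6
  ρ[c/f](ρ[x/y](S)) → 6
  π[x,c](ρ[c/f](ρ[x/y](S))) → 6
  (γ[x; COUNT(*)→c](ρ[w/u](T)) ∪ π[x,c](ρ[c/f](ρ[x/y](S)))) → 8

E1 result:
x | c
p | 2
q | 1
E2 result:
x | c
p | 2
p | 3
q | 1
r | 6
s | 5
t | 2
t | 2
t | 4
Witness: ('p', 3) appears 0× in E1 but 1× in E2.

no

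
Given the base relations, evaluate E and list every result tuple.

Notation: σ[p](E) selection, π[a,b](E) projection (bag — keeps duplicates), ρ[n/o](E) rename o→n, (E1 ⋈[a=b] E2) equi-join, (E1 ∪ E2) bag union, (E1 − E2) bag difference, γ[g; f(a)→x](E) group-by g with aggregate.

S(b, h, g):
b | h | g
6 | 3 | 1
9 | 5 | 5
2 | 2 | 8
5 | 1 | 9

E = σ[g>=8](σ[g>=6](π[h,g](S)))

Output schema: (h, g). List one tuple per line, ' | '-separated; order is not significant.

Stepwise |·|:
  S → 4
  π[h,g](S) → 4
  σ[g>=6](π[h,g](S)) → 2
  σ[g>=8](σ[g>=6](π[h,g](S))) → 2

== RESULT ==
h | g
1 | 9
2 | 8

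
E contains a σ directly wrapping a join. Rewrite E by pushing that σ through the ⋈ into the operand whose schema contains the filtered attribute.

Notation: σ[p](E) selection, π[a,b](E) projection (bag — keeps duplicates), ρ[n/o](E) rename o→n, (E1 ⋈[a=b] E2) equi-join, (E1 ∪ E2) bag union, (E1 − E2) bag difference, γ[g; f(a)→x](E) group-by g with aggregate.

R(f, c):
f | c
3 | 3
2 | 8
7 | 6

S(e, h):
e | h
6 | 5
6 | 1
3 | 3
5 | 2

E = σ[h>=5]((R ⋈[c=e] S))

σ filters on h, owned by the right side.
E' = (R ⋈[c=e] σ[h>=5](S))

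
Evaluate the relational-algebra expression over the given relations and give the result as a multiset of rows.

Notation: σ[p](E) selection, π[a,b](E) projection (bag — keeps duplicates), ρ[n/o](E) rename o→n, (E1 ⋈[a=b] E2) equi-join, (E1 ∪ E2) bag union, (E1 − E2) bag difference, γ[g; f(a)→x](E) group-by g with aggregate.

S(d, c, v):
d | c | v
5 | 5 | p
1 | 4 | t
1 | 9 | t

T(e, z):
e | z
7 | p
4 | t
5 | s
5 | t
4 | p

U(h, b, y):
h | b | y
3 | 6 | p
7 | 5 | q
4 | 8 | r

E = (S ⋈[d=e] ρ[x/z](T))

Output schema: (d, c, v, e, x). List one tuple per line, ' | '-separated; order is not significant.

Subexpression sizes:
  S → 3
  T → 5
  ρ[x/z](T) → 5
  (S ⋈[d=e] ρ[x/z](T)) → 2

== RESULT ==
d | c | v | e | x
5 | 5 | p | 5 | s
5 | 5 | p | 5 | t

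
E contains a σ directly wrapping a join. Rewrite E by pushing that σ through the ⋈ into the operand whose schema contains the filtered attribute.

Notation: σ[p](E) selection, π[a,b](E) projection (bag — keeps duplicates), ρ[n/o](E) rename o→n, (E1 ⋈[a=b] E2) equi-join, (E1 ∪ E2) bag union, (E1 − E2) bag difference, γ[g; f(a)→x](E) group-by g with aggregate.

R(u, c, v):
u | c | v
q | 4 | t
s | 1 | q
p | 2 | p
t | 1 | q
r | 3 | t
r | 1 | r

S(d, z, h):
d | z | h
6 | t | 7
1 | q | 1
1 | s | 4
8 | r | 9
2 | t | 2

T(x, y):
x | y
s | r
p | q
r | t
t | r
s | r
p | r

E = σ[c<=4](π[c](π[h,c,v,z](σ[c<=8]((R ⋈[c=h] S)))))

σ filters on c, owned by the left side.
E' = σ[c<=4](π[c](π[h,c,v,z]((σ[c<=8](R) ⋈[c=h] S))))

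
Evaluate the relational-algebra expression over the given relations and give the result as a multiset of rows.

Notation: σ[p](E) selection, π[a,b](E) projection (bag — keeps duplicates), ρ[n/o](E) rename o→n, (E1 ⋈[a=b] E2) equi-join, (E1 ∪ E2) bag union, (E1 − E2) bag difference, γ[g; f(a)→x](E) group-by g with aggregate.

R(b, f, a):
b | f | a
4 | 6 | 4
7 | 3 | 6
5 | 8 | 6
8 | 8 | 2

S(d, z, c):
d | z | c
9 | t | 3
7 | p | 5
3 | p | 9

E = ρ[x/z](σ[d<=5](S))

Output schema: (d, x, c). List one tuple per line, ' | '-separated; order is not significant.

Stepwise |·|:
  S → 3
  σ[d<=5](S) → 1
  ρ[x/z](σ[d<=5](S)) → 1

== RESULT ==
d | x | c
3 | p | 9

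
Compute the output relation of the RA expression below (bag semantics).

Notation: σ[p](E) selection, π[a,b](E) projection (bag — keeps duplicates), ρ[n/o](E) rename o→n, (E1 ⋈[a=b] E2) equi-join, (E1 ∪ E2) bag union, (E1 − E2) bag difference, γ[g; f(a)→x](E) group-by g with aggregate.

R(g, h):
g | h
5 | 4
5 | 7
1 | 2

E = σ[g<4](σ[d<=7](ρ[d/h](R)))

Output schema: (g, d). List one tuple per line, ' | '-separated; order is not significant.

Per-node cardinality:
  R → 3
  ρ[d/h](R) → 3
  σ[d<=7](ρ[d/h](R)) → 3
  σ[g<4](σ[d<=7](ρ[d/h](R))) → 1

== RESULT ==
g | d
1 | 2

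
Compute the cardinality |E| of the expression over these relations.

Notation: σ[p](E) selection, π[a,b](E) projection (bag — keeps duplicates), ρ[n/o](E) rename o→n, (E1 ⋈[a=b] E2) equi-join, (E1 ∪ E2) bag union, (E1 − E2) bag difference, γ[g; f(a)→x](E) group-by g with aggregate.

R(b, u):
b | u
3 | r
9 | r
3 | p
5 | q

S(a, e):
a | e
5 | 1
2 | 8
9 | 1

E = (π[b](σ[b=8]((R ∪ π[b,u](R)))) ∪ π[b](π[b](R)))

Row counts bottom-up:
  R → 4
  R → 4
  π[b,u](R) → 4
  (R ∪ π[b,u](R)) → 8
  σ[b=8]((R ∪ π[b,u](R))) → 0
  π[b](σ[b=8]((R ∪ π[b,u](R)))) → 0
  R → 4
  π[b](R) → 4
  π[b](π[b](R)) → 4
  (π[b](σ[b=8]((R ∪ π[b,u](R)))) ∪ π[b](π[b](R))) → 4

|E| = 4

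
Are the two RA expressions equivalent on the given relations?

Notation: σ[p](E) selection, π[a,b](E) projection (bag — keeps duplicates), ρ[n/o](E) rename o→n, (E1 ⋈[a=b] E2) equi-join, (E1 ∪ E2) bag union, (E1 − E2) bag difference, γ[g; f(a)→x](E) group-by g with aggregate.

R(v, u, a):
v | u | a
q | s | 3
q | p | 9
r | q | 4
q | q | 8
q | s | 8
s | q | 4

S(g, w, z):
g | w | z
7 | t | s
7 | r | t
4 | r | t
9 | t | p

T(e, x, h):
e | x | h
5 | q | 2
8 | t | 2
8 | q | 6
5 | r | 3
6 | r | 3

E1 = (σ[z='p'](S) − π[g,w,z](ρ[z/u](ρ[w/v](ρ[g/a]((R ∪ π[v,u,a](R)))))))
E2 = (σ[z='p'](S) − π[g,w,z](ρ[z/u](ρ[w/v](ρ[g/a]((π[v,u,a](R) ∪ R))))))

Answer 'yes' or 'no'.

E1 row counts bottom-up:
  S → 4
  σ[z='p'](S) → 1
  R → 6
  R → 6
  π[v,u,a](R) → 6
  (R ∪ π[v,u,a](R)) → 12
  ρ[g/a]((R ∪ π[v,u,a](R))) → 12
  ρ[w/v](ρ[g/a]((R ∪ π[v,u,a](R)))) → 12
  ρ[z/u](ρ[w/v](ρ[g/a]((R ∪ π[v,u,a](R))))) → 12
  π[g,w,z](ρ[z/u](ρ[w/v](ρ[g/a]((R ∪ π[v,u,a](R)))))) → 12
  (σ[z='p'](S) − π[g,w,z](ρ[z/u](ρ[w/v](ρ[g/a]((R ∪ π[v,u,a](R))))))) → 1
E2 row counts bottom-up:
  S → 4
  σ[z='p'](S) → 1
  R → 6
  π[v,u,a](R) → 6
  R → 6
  (π[v,u,a](R) ∪ R) → 12
  ρ[g/a]((π[v,u,a](R) ∪ R)) → 12
  ρ[w/v](ρ[g/a]((π[v,u,a](R) ∪ R))) → 12
  ρ[z/u](ρ[w/v](ρ[g/a]((π[v,u,a](R) ∪ R)))) → 12
  π[g,w,z](ρ[z/u](ρ[w/v](ρ[g/a]((π[v,u,a](R) ∪ R))))) → 12
  (σ[z='p'](S) − π[g,w,z](ρ[z/u](ρ[w/v](ρ[g/a]((π[v,u,a](R) ∪ R)))))) → 1

E1 and E2 produce the same multiset:
g | w | z
9 | t | p

yes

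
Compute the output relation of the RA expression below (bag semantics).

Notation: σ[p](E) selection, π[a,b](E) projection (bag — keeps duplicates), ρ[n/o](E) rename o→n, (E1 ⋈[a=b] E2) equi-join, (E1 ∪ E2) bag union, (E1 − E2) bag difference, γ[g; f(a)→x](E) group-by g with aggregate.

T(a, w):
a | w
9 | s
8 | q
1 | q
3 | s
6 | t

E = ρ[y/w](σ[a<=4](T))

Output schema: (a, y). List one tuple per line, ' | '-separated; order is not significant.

Subexpression sizes:
  T → 5
  σ[a<=4](T) → 2
  ρ[y/w](σ[a<=4](T)) → 2

== RESULT ==
a | y
1 | q
3 | s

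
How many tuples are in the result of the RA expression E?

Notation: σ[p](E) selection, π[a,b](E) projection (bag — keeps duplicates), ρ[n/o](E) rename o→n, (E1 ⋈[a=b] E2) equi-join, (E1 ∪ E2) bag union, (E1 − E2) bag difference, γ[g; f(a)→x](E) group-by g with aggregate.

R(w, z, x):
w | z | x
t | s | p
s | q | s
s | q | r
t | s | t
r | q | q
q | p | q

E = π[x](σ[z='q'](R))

Subexpression sizes:
  R → 6
  σ[z='q'](R) → 3
  π[x](σ[z='q'](R)) → 3

|E| = 3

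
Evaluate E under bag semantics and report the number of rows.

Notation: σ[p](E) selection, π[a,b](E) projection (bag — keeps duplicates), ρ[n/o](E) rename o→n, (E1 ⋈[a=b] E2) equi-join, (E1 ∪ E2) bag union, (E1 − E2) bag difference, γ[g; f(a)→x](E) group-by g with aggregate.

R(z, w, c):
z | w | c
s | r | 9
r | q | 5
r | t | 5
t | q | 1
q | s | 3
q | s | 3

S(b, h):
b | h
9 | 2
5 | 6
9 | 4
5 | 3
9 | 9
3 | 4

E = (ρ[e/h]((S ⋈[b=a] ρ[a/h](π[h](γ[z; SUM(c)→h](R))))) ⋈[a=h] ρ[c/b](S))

Per-node cardinality:
  S → 6
  R → 6
  γ[z; SUM(c)→h](R) → 4
  π[h](γ[z; SUM(c)→h](R)) → 4
  ρ[a/h](π[h](γ[z; SUM(c)→h](R))) → 4
  (S ⋈[b=a] ρ[a/h](π[h](γ[z; SUM(c)→h](R)))) → 3
  ρ[e/h]((S ⋈[b=a] ρ[a/h](π[h](γ[z; SUM(c)→h](R))))) → 3
  S → 6
  ρ[c/b](S) → 6
  (ρ[e/h]((S ⋈[b=a] ρ[a/h](π[h](γ[z; SUM(c)→h](R))))) ⋈[a=h] ρ[c/b](S)) → 3

|E| = 3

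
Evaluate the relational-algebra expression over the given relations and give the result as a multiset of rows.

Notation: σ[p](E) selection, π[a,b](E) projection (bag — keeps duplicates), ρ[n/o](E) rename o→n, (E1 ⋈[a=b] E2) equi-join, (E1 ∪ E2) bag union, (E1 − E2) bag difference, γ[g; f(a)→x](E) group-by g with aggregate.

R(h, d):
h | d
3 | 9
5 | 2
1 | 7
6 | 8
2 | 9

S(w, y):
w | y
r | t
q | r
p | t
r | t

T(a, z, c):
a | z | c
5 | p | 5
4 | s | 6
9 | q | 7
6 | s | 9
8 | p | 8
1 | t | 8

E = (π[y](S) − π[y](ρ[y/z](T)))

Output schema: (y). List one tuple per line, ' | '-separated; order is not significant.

Stepwise |·|:
  S → 4
  π[y](S) → 4
  T → 6
  ρ[y/z](T) → 6
  π[y](ρ[y/z](T)) → 6
  (π[y](S) − π[y](ρ[y/z](T))) → 3

== RESULT ==
y
r
t
t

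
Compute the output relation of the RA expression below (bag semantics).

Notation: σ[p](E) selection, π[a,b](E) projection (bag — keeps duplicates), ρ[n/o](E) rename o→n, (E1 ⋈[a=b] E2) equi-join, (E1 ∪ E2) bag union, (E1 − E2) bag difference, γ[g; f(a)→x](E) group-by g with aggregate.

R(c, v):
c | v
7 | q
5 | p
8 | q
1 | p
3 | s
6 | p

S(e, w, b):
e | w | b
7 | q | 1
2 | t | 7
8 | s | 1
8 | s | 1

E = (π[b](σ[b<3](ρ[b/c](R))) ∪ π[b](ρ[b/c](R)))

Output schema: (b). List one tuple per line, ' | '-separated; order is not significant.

Per-node cardinality:
  R → 6
  ρ[b/c](R) → 6
  σ[b<3](ρ[b/c](R)) → 1
  π[b](σ[b<3](ρ[b/c](R))) → 1
  R → 6
  ρ[b/c](R) → 6
  π[b](ρ[b/c](R)) → 6
  (π[b](σ[b<3](ρ[b/c](R))) ∪ π[b](ρ[b/c](R))) → 7

== RESULT ==
b
1
1
3
5
6
7
8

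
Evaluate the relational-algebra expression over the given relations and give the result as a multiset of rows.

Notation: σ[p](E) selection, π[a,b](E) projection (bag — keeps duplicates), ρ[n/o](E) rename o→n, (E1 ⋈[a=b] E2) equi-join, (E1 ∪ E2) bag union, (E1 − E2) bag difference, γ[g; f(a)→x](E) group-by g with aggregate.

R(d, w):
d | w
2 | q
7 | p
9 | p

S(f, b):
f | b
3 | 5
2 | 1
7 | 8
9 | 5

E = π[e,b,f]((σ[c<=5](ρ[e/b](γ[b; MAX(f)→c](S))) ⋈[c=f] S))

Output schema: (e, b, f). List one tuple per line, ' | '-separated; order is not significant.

Subexpression sizes:
  S → 4
  γ[b; MAX(f)→c](S) → 3
  ρ[e/b](γ[b; MAX(f)→c](S)) → 3
  σ[c<=5](ρ[e/b](γ[b; MAX(f)→c](S))) → 1
  S → 4
  (σ[c<=5](ρ[e/b](γ[b; MAX(f)→c](S))) ⋈[c=f] S) → 1
  π[e,b,f]((σ[c<=5](ρ[e/b](γ[b; MAX(f)→c](S))) ⋈[c=f] S)) → 1

== RESULT ==
e | b | f
1 | 1 | 2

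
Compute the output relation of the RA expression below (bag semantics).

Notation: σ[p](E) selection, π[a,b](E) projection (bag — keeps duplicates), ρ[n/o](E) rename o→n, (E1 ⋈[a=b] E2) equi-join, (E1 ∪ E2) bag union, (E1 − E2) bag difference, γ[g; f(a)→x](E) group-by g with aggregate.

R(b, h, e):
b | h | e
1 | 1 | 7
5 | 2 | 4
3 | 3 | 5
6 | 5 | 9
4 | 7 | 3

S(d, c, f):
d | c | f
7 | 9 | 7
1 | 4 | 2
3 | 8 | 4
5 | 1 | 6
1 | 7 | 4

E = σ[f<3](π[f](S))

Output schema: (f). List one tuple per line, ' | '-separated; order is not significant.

Per-node cardinality:
  S → 5
  π[f](S) → 5
  σ[f<3](π[f](S)) → 1

== RESULT ==
f
2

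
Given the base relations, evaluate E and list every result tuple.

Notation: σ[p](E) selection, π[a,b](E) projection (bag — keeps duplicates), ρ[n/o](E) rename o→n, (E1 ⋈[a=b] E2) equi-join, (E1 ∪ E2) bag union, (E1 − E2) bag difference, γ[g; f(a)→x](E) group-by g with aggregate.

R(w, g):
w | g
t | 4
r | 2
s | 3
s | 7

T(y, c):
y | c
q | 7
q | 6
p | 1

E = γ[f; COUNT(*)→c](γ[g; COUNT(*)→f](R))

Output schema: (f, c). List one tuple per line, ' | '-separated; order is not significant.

Row counts bottom-up:
  R → 4
  γ[g; COUNT(*)→f](R) → 4
  γ[f; COUNT(*)→c](γ[g; COUNT(*)→f](R)) → 1

== RESULT ==
f | c
1 | 4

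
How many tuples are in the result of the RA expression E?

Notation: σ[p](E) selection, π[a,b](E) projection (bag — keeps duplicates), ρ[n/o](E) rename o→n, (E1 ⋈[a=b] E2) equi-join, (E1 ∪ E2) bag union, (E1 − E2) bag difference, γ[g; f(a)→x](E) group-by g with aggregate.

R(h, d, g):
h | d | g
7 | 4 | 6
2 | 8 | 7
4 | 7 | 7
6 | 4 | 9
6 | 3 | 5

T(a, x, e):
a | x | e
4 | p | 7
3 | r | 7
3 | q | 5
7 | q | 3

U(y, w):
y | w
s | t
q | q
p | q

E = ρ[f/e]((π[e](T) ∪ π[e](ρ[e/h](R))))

Subexpression sizes:
  T → 4
  π[e](T) → 4
  R → 5
  ρ[e/h](R) → 5
  π[e](ρ[e/h](R)) → 5
  (π[e](T) ∪ π[e](ρ[e/h](R))) → 9
  ρ[f/e]((π[e](T) ∪ π[e](ρ[e/h](R)))) → 9

|E| = 9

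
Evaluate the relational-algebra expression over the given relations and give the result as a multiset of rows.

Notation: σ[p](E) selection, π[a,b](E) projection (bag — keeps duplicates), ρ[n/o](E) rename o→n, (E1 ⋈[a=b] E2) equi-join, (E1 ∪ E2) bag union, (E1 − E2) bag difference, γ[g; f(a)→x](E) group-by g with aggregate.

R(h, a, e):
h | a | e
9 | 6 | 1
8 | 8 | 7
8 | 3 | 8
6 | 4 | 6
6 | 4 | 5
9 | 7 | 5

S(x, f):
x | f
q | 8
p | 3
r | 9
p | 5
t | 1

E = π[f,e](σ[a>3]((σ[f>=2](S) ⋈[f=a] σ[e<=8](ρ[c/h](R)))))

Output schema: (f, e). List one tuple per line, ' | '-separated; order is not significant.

Stepwise |·|:
  S → 5
  σ[f>=2](S) → 4
  R → 6
  ρ[c/h](R) → 6
  σ[e<=8](ρ[c/h](R)) → 6
  (σ[f>=2](S) ⋈[f=a] σ[e<=8](ρ[c/h](R))) → 2
  σ[a>3]((σ[f>=2](S) ⋈[f=a] σ[e<=8](ρ[c/h](R)))) → 1
  π[f,e](σ[a>3]((σ[f>=2](S) ⋈[f=a] σ[e<=8](ρ[c/h](R))))) → 1

== RESULT ==
f | e
8 | 7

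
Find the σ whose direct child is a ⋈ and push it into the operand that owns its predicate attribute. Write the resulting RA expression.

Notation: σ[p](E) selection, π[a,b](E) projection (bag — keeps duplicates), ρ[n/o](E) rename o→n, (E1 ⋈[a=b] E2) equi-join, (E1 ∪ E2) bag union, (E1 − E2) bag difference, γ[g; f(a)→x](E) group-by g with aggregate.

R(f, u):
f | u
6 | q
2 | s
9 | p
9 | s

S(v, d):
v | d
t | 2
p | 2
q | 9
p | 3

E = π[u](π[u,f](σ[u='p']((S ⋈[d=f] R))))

σ filters on u, owned by the right side.
E' = π[u](π[u,f]((S ⋈[d=f] σ[u='p'](R))))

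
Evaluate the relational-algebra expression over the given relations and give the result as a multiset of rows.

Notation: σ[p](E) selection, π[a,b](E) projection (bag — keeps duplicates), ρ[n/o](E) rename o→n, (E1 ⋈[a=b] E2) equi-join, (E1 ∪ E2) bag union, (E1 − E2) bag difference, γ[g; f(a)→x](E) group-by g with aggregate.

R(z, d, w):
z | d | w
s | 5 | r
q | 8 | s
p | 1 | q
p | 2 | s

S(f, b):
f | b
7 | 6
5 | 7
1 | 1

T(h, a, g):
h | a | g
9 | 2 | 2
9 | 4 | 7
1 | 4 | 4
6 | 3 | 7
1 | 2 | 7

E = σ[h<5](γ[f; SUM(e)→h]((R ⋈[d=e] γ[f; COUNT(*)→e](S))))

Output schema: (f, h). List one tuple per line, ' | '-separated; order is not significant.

Stepwise |·|:
  R → 4
  S → 3
  γ[f; COUNT(*)→e](S) → 3
  (R ⋈[d=e] γ[f; COUNT(*)→e](S)) → 3
  γ[f; SUM(e)→h]((R ⋈[d=e] γ[f; COUNT(*)→e](S))) → 3
  σ[h<5](γ[f; SUM(e)→h]((R ⋈[d=e] γ[f; COUNT(*)→e](S)))) → 3

== RESULT ==
f | h
1 | 1
5 | 1
7 | 1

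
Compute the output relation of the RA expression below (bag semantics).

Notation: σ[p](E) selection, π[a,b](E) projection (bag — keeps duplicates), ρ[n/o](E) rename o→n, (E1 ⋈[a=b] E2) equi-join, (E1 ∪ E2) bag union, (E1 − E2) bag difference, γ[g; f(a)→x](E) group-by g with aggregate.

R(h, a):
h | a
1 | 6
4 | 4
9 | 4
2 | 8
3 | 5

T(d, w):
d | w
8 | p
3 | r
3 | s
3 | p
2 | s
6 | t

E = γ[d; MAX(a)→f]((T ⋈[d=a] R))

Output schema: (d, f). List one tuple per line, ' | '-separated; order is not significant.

Row counts bottom-up:
  T → 6
  R → 5
  (T ⋈[d=a] R) → 2
  γ[d; MAX(a)→f]((T ⋈[d=a] R)) → 2

== RESULT ==
d | f
6 | 6
8 | 8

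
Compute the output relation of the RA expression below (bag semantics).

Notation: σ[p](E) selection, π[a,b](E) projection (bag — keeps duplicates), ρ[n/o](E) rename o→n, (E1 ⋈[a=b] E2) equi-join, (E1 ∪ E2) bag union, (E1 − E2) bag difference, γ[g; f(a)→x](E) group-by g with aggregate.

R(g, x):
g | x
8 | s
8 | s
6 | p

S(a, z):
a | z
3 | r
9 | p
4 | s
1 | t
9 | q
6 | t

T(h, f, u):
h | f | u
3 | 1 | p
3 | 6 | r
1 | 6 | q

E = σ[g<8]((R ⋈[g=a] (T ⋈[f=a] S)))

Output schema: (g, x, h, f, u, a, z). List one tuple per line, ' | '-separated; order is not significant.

Row counts bottom-up:
  R → 3
  T → 3
  S → 6
  (T ⋈[f=a] S) → 3
  (R ⋈[g=a] (T ⋈[f=a] S)) → 2
  σ[g<8]((R ⋈[g=a] (T ⋈[f=a] S))) → 2

== RESULT ==
g | x | h | f | u | a | z
6 | p | 1 | 6 | q | 6 | t
6 | p | 3 | 6 | r | 6 | t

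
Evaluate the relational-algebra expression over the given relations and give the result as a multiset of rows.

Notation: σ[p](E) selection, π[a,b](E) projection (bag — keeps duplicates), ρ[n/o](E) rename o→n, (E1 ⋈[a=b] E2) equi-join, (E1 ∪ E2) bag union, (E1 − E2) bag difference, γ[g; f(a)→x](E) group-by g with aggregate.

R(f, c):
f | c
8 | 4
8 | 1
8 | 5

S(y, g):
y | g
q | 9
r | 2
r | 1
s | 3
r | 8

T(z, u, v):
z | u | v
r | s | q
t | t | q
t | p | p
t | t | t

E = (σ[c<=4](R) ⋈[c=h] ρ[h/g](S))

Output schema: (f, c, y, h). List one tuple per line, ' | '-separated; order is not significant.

Per-node cardinality:
  R → 3
  σ[c<=4](R) → 2
  S → 5
  ρ[h/g](S) → 5
  (σ[c<=4](R) ⋈[c=h] ρ[h/g](S)) → 1

== RESULT ==
f | c | y | h
8 | 1 | r | 1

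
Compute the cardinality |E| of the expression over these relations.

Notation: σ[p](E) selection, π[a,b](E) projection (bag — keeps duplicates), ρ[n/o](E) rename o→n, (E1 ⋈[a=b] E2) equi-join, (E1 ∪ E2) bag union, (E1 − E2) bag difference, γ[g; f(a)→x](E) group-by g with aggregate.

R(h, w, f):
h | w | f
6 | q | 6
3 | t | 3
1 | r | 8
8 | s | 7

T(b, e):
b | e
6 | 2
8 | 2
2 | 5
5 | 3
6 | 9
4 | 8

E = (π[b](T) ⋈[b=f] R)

Stepwise |·|:
  T → 6
  π[b](T) → 6
  R → 4
  (π[b](T) ⋈[b=f] R) → 3

|E| = 3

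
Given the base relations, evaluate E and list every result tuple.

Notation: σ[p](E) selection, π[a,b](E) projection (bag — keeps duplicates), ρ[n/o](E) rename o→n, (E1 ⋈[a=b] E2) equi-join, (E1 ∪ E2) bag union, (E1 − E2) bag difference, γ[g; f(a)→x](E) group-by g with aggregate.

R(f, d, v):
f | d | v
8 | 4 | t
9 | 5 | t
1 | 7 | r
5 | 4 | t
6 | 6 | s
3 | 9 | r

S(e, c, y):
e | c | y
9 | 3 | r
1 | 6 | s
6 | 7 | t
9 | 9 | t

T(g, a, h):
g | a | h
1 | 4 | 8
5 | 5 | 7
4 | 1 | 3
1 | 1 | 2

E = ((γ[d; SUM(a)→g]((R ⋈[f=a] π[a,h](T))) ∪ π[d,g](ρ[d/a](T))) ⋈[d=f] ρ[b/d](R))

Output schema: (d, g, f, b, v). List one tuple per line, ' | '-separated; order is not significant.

Subexpression sizes:
  R → 6
  T → 4
  π[a,h](T) → 4
  (R ⋈[f=a] π[a,h](T)) → 3
  γ[d; SUM(a)→g]((R ⋈[f=a] π[a,h](T))) → 2
  T → 4
  ρ[d/a](T) → 4
  π[d,g](ρ[d/a](T)) → 4
  (γ[d; SUM(a)→g]((R ⋈[f=a] π[a,h](T))) ∪ π[d,g](ρ[d/a](T))) → 6
  R → 6
  ρ[b/d](R) → 6
  ((γ[d; SUM(a)→g]((R ⋈[f=a] π[a,h](T))) ∪ π[d,g](ρ[d/a](T))) ⋈[d=f] ρ[b/d](R)) → 3

== RESULT ==
d | g | f | b | v
1 | 1 | 1 | 7 | r
1 | 4 | 1 | 7 | r
5 | 5 | 5 | 4 | t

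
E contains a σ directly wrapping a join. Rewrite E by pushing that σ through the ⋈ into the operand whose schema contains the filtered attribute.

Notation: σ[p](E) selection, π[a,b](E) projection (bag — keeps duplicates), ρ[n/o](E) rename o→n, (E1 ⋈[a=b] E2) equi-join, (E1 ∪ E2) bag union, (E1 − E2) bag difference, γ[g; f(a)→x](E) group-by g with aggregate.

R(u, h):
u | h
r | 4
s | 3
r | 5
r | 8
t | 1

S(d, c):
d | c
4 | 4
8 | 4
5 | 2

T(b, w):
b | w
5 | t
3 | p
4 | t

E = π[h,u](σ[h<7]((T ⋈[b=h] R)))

σ filters on h, owned by the right side.
E' = π[h,u]((T ⋈[b=h] σ[h<7](R)))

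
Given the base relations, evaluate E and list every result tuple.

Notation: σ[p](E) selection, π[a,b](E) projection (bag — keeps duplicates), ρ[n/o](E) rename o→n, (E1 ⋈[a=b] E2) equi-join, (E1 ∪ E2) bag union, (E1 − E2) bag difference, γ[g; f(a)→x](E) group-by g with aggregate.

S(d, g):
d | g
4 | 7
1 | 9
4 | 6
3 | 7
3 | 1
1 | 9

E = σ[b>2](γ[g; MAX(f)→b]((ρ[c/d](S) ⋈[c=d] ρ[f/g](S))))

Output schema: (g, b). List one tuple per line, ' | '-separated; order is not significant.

Row counts bottom-up:
  S → 6
  ρ[c/d](S) → 6
  S → 6
  ρ[f/g](S) → 6
  (ρ[c/d](S) ⋈[c=d] ρ[f/g](S)) → 12
  γ[g; MAX(f)→b]((ρ[c/d](S) ⋈[c=d] ρ[f/g](S))) → 4
  σ[b>2](γ[g; MAX(f)→b]((ρ[c/d](S) ⋈[c=d] ρ[f/g](S)))) → 4

== RESULT ==
g | b
1 | 7
6 | 7
7 | 7
9 | 9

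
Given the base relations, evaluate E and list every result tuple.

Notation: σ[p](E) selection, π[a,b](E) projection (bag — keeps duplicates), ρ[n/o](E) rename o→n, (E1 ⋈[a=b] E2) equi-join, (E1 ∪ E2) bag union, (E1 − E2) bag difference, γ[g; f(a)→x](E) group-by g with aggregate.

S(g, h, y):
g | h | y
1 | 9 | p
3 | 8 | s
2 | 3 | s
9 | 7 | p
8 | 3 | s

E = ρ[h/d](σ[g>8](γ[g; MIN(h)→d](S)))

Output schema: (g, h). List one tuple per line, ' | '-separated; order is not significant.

Subexpression sizes:
  S → 5
  γ[g; MIN(h)→d](S) → 5
  σ[g>8](γ[g; MIN(h)→d](S)) → 1
  ρ[h/d](σ[g>8](γ[g; MIN(h)→d](S))) → 1

== RESULT ==
g | h
9 | 7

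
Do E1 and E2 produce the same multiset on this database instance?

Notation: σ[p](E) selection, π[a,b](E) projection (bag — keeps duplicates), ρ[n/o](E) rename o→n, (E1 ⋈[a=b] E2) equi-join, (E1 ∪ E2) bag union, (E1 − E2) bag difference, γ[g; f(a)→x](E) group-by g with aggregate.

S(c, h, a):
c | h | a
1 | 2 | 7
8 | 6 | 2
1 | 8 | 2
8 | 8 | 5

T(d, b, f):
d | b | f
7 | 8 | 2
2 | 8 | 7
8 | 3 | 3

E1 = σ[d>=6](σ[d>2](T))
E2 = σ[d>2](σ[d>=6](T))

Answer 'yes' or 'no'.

E1 subexpression sizes:
  T → 3
  σ[d>2](T) → 2
  σ[d>=6](σ[d>2](T)) → 2
E2 subexpression sizes:
  T → 3
  σ[d>=6](T) → 2
  σ[d>2](σ[d>=6](T)) → 2

E1 and E2 produce the same multiset:
d | b | f
7 | 8 | 2
8 | 3 | 3

yes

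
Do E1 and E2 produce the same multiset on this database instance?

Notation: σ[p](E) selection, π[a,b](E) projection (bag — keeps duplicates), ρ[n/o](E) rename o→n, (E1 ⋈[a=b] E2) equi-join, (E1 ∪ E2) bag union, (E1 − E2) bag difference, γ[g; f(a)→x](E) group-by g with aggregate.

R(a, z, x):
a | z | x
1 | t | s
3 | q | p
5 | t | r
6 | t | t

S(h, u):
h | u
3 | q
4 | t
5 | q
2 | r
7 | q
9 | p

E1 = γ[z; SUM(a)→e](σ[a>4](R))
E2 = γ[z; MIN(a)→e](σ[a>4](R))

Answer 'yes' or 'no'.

E1 row counts bottom-up:
  R → 4
  σ[a>4](R) → 2
  γ[z; SUM(a)→e](σ[a>4](R)) → 1
E2 row counts bottom-up:
  R → 4
  σ[a>4](R) → 2
  γ[z; MIN(a)→e](σ[a>4](R)) → 1

E1 result:
z | e
t | 11
E2 result:
z | e
t | 5
Witness: ('t', 11) appears 1× in E1 but 0× in E2.

no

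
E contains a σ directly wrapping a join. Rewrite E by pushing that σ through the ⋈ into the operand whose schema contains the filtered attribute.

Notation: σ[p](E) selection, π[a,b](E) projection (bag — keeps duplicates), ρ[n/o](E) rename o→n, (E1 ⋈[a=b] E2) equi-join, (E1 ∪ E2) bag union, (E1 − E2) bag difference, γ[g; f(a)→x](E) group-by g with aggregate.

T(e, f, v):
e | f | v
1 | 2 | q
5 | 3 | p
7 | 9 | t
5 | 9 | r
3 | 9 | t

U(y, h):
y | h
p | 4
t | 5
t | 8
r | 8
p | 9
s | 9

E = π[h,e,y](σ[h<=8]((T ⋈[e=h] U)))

σ filters on h, owned by the right side.
E' = π[h,e,y]((T ⋈[e=h] σ[h<=8](U)))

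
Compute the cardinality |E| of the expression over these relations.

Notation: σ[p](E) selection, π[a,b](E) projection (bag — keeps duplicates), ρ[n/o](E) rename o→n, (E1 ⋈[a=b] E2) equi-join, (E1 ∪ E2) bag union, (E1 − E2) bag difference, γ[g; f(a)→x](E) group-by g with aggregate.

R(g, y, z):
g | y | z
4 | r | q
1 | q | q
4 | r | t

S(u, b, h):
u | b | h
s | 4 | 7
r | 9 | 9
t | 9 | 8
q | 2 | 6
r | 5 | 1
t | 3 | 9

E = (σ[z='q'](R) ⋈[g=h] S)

Per-node cardinality:
  R → 3
  σ[z='q'](R) → 2
  S → 6
  (σ[z='q'](R) ⋈[g=h] S) → 1

|E| = 1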